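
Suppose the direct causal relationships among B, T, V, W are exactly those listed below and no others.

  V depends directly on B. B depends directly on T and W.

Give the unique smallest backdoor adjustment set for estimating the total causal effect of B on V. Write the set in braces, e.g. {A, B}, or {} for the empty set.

{}

Variables eligible for adjustment (non-descendants of B, excluding B and V): {T, W}.
Backdoor paths from B to V:
  (none)
With no backdoor paths the empty set already satisfies the criterion, and it is trivially minimal.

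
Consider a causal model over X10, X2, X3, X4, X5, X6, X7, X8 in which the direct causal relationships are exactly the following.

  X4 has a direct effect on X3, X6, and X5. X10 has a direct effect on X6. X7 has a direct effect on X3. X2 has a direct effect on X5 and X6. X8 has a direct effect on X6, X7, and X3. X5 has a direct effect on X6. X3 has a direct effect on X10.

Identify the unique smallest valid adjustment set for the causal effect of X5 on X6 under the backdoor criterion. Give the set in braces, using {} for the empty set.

{X2, X4}

Variables eligible for adjustment (non-descendants of X5, excluding X5 and X6): {X10, X2, X3, X4, X7, X8}.
Backdoor paths from X5 to X6:
  P1: X5 <- X4 -> X3 <- X8 -> X6
  P2: X5 <- X4 -> X3 <- X7 <- X8 -> X6
  P3: X5 <- X4 -> X3 -> X10 -> X6
  P4: X5 <- X4 -> X6
  P5: X5 <- X2 -> X6
The empty set is not sufficient: P3 (X5 <- X4 -> X3 -> X10 -> X6) has no collider blocking it and no conditioned non-collider, so it is open.
Try {X2, X4}:
  P1: blocked at fork node X4 ∈ conditioning set.
  P2: blocked at fork node X4 ∈ conditioning set.
  P3: blocked at fork node X4 ∈ conditioning set.
  P4: blocked at fork node X4 ∈ conditioning set.
  P5: blocked at fork node X2 ∈ conditioning set.
{X2, X4} contains no descendant of X5 and blocks every backdoor path.
Every element of {X2, X4} is needed (dropping X2 leaves P5 open; dropping X4 leaves P3 open), so no proper subset is valid.
Among all size-2 subsets of the eligible variables, only {X2, X4} blocks every backdoor path, so it is the unique smallest valid adjustment set.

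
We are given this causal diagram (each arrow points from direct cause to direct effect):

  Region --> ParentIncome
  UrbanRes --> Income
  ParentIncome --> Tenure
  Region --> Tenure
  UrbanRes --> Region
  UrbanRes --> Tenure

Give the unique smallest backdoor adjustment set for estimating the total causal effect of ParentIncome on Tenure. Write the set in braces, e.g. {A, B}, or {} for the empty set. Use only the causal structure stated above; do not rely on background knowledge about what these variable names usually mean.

Variables eligible for adjustment (non-descendants of ParentIncome, excluding ParentIncome and Tenure): {Income, Region, UrbanRes}.
Backdoor paths from ParentIncome to Tenure:
  P1: ParentIncome <- Region <- UrbanRes -> Tenure
  P2: ParentIncome <- Region -> Tenure
The empty set is not sufficient: P1 (ParentIncome <- Region <- UrbanRes -> Tenure) has no collider blocking it and no conditioned non-collider, so it is open.
Try {Region}:
  P1: blocked at chain node Region ∈ conditioning set.
  P2: blocked at fork node Region ∈ conditioning set.
{Region} contains no descendant of ParentIncome and blocks every backdoor path.
No other singleton works — e.g. {UrbanRes} leaves P2 open — so {Region} is the unique smallest valid adjustment set.

{Region}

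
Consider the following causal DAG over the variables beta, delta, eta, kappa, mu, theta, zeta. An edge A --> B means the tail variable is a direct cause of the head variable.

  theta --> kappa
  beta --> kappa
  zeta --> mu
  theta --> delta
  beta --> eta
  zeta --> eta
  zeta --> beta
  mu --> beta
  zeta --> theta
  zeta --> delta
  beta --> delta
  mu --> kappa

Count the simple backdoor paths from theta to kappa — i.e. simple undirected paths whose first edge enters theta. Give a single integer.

A backdoor path from theta to kappa is any simple undirected path whose first edge points into theta (i.e. leaves theta via a parent).
Parents of theta: {zeta}.
Enumerating:
  P1: theta <- zeta -> mu -> beta -> kappa
  P2: theta <- zeta -> mu -> kappa
  P3: theta <- zeta -> beta <- mu -> kappa
  P4: theta <- zeta -> beta -> kappa
  P5: theta <- zeta -> delta <- beta <- mu -> kappa
  P6: theta <- zeta -> delta <- beta -> kappa
  P7: theta <- zeta -> eta <- beta <- mu -> kappa
  P8: theta <- zeta -> eta <- beta -> kappa
That exhausts the simple backdoor paths. Count: 8.

8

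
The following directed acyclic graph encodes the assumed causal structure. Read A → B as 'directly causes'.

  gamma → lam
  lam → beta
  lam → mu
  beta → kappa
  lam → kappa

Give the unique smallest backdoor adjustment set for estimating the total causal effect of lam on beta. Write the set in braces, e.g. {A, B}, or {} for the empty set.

Variables eligible for adjustment (non-descendants of lam, excluding lam and beta): {gamma}.
Backdoor paths from lam to beta:
  (none)
With no backdoor paths the empty set already satisfies the criterion, and it is trivially minimal.

{}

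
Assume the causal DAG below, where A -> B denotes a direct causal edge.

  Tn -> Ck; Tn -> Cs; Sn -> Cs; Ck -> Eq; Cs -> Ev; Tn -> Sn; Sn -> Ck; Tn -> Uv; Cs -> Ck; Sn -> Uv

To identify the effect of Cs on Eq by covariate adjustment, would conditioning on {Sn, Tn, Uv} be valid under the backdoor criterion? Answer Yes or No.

Yes

Backdoor paths from Cs to Eq (paths whose first edge points into Cs):
  P1: Cs <- Tn -> Sn -> Ck -> Eq
  P2: Cs <- Tn -> Ck -> Eq
  P3: Cs <- Tn -> Uv <- Sn -> Ck -> Eq
  P4: Cs <- Sn <- Tn -> Ck -> Eq
  P5: Cs <- Sn -> Ck -> Eq
  P6: Cs <- Sn -> Uv <- Tn -> Ck -> Eq
Condition 1 (no descendant of Cs in the set): holds — descendants of Cs are {Ck, Eq, Ev}; none are in {Sn, Tn, Uv}.
Condition 2 (every backdoor path blocked by {Sn, Tn, Uv}):
  P1: blocked at fork node Tn ∈ conditioning set.
  P2: blocked at fork node Tn ∈ conditioning set.
  P3: blocked at fork node Tn ∈ conditioning set.
  P4: blocked at chain node Sn ∈ conditioning set.
  P5: blocked at fork node Sn ∈ conditioning set.
  P6: blocked at fork node Sn ∈ conditioning set.
{Sn, Tn, Uv} satisfies the backdoor criterion.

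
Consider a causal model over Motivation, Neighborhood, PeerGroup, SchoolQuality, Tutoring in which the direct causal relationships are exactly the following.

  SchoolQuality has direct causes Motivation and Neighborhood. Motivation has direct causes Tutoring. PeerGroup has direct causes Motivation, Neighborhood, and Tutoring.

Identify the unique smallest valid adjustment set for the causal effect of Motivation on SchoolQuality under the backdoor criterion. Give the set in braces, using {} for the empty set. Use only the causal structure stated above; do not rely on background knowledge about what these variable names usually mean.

{}

Variables eligible for adjustment (non-descendants of Motivation, excluding Motivation and SchoolQuality): {Neighborhood, Tutoring}.
Backdoor paths from Motivation to SchoolQuality:
  P1: Motivation <- Tutoring -> PeerGroup <- Neighborhood -> SchoolQuality
Each backdoor path contains an unconditioned collider, so every path is already blocked with the empty conditioning set:
  P1: blocked at collider PeerGroup (neither it nor any descendant is in the conditioning set).
The empty set is therefore the unique smallest valid set.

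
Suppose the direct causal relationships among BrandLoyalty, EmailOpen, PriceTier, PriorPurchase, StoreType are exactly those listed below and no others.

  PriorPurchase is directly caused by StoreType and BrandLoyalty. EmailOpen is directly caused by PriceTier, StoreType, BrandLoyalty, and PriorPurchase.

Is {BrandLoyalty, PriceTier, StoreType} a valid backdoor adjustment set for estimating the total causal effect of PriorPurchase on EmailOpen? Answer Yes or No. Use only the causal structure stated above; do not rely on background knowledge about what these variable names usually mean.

Backdoor paths from PriorPurchase to EmailOpen (paths whose first edge points into PriorPurchase):
  P1: PriorPurchase <- BrandLoyalty -> EmailOpen
  P2: PriorPurchase <- StoreType -> EmailOpen
Condition 1 (no descendant of PriorPurchase in the set): holds — descendants of PriorPurchase are {EmailOpen}; none are in {BrandLoyalty, PriceTier, StoreType}.
Condition 2 (every backdoor path blocked by {BrandLoyalty, PriceTier, StoreType}):
  P1: blocked at fork node BrandLoyalty ∈ conditioning set.
  P2: blocked at fork node StoreType ∈ conditioning set.
{BrandLoyalty, PriceTier, StoreType} satisfies the backdoor criterion.

Yes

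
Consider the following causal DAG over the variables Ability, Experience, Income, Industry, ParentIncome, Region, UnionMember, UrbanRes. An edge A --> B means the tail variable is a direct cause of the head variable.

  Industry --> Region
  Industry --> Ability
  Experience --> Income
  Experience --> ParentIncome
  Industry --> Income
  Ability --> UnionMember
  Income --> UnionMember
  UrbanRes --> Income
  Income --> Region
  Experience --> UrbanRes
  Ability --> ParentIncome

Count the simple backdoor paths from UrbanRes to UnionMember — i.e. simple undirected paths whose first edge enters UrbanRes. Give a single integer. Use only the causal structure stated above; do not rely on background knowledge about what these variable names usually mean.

A backdoor path from UrbanRes to UnionMember is any simple undirected path whose first edge points into UrbanRes (i.e. leaves UrbanRes via a parent).
Parents of UrbanRes: {Experience}.
Enumerating:
  P1: UrbanRes <- Experience -> Income <- Industry -> Ability -> UnionMember
  P2: UrbanRes <- Experience -> Income -> UnionMember
  P3: UrbanRes <- Experience -> Income -> Region <- Industry -> Ability -> UnionMember
  P4: UrbanRes <- Experience -> ParentIncome <- Ability <- Industry -> Income -> UnionMember
  P5: UrbanRes <- Experience -> ParentIncome <- Ability <- Industry -> Region <- Income -> UnionMember
  P6: UrbanRes <- Experience -> ParentIncome <- Ability -> UnionMember
That exhausts the simple backdoor paths. Count: 6.

6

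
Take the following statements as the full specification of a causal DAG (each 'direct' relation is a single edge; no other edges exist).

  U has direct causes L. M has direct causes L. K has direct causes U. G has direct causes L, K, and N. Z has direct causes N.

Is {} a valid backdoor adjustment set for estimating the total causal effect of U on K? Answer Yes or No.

Backdoor paths from U to K (paths whose first edge points into U):
  P1: U <- L -> G <- K
Condition 1 (no descendant of U in the set): holds — descendants of U are {G, K}; none are in {}.
Condition 2 (every backdoor path blocked by {}):
  P1: blocked at collider G (neither it nor any descendant is in the conditioning set).
{} satisfies the backdoor criterion.

Yes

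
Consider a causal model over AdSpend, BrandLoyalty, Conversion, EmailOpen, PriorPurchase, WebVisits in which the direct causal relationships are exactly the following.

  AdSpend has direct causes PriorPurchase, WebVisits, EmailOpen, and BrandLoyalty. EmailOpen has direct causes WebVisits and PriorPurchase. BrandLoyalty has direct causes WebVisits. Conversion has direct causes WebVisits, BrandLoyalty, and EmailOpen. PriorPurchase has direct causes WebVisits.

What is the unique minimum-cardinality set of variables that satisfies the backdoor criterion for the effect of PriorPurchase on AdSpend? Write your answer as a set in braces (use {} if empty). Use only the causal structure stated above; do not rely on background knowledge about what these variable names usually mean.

{WebVisits}

Variables eligible for adjustment (non-descendants of PriorPurchase, excluding PriorPurchase and AdSpend): {BrandLoyalty, WebVisits}.
Backdoor paths from PriorPurchase to AdSpend:
  P1: PriorPurchase <- WebVisits -> EmailOpen -> Conversion <- BrandLoyalty -> AdSpend
  P2: PriorPurchase <- WebVisits -> EmailOpen -> AdSpend
  P3: PriorPurchase <- WebVisits -> BrandLoyalty -> Conversion <- EmailOpen -> AdSpend
  P4: PriorPurchase <- WebVisits -> BrandLoyalty -> AdSpend
  P5: PriorPurchase <- WebVisits -> Conversion <- EmailOpen -> AdSpend
  P6: PriorPurchase <- WebVisits -> Conversion <- BrandLoyalty -> AdSpend
  P7: PriorPurchase <- WebVisits -> AdSpend
The empty set is not sufficient: P2 (PriorPurchase <- WebVisits -> EmailOpen -> AdSpend) has no collider blocking it and no conditioned non-collider, so it is open.
Try {WebVisits}:
  P1: blocked at fork node WebVisits ∈ conditioning set.
  P2: blocked at fork node WebVisits ∈ conditioning set.
  P3: blocked at fork node WebVisits ∈ conditioning set.
  P4: blocked at fork node WebVisits ∈ conditioning set.
  P5: blocked at fork node WebVisits ∈ conditioning set.
  P6: blocked at fork node WebVisits ∈ conditioning set.
  P7: blocked at fork node WebVisits ∈ conditioning set.
{WebVisits} contains no descendant of PriorPurchase and blocks every backdoor path.
No other singleton works — e.g. {BrandLoyalty} leaves P2 open — so {WebVisits} is the unique smallest valid adjustment set.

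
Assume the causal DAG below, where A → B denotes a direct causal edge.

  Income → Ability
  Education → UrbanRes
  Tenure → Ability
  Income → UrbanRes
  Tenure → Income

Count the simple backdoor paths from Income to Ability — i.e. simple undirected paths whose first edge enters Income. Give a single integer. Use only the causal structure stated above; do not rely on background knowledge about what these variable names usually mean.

A backdoor path from Income to Ability is any simple undirected path whose first edge points into Income (i.e. leaves Income via a parent).
Parents of Income: {Tenure}.
Enumerating:
  P1: Income <- Tenure -> Ability
That exhausts the simple backdoor paths. Count: 1.

1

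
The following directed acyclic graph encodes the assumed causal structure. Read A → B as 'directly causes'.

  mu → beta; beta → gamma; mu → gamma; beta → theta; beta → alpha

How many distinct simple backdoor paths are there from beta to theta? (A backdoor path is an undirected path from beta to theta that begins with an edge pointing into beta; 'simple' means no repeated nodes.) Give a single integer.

0

A backdoor path from beta to theta is any simple undirected path whose first edge points into beta (i.e. leaves beta via a parent).
Parents of beta: {mu}.
No simple path from any parent of beta reaches theta without revisiting beta, so there are no backdoor paths.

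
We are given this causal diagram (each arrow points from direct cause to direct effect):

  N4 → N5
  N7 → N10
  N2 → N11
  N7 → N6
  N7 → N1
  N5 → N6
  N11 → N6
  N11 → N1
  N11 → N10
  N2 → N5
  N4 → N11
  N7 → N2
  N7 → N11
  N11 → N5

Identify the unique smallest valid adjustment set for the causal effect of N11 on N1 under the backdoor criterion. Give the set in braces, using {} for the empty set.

Variables eligible for adjustment (non-descendants of N11, excluding N11 and N1): {N2, N4, N7}.
Backdoor paths from N11 to N1:
  P1: N11 <- N7 -> N1
  P2: N11 <- N2 <- N7 -> N1
  P3: N11 <- N2 -> N5 -> N6 <- N7 -> N1
  P4: N11 <- N4 -> N5 <- N2 <- N7 -> N1
  P5: N11 <- N4 -> N5 -> N6 <- N7 -> N1
The empty set is not sufficient: P1 (N11 <- N7 -> N1) has no collider blocking it and no conditioned non-collider, so it is open.
Try {N7}:
  P1: blocked at fork node N7 ∈ conditioning set.
  P2: blocked at fork node N7 ∈ conditioning set.
  P3: blocked at collider N6 (neither it nor any descendant is in the conditioning set).
  P4: blocked at collider N5 (neither it nor any descendant is in the conditioning set).
  P5: blocked at collider N6 (neither it nor any descendant is in the conditioning set).
{N7} contains no descendant of N11 and blocks every backdoor path.
No other singleton works — e.g. {N2} leaves P1 open — so {N7} is the unique smallest valid adjustment set.

{N7}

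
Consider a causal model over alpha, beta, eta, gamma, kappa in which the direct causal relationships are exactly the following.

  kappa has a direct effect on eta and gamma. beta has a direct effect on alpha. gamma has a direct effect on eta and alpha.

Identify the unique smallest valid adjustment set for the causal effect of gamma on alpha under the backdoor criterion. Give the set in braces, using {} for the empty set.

Variables eligible for adjustment (non-descendants of gamma, excluding gamma and alpha): {beta, kappa}.
Backdoor paths from gamma to alpha:
  (none)
With no backdoor paths the empty set already satisfies the criterion, and it is trivially minimal.

{}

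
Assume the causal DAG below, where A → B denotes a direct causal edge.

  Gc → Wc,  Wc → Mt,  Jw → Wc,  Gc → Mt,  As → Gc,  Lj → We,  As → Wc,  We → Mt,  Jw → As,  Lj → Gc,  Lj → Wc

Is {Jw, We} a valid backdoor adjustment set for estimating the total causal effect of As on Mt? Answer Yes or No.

Yes

Backdoor paths from As to Mt (paths whose first edge points into As):
  P1: As <- Jw -> Wc <- Lj -> We -> Mt
  P2: As <- Jw -> Wc <- Lj -> Gc -> Mt
  P3: As <- Jw -> Wc <- Gc <- Lj -> We -> Mt
  P4: As <- Jw -> Wc <- Gc -> Mt
  P5: As <- Jw -> Wc -> Mt
Condition 1 (no descendant of As in the set): holds — descendants of As are {Gc, Mt, Wc}; none are in {Jw, We}.
Condition 2 (every backdoor path blocked by {Jw, We}):
  P1: blocked at fork node Jw ∈ conditioning set.
  P2: blocked at fork node Jw ∈ conditioning set.
  P3: blocked at fork node Jw ∈ conditioning set.
  P4: blocked at fork node Jw ∈ conditioning set.
  P5: blocked at fork node Jw ∈ conditioning set.
{Jw, We} satisfies the backdoor criterion.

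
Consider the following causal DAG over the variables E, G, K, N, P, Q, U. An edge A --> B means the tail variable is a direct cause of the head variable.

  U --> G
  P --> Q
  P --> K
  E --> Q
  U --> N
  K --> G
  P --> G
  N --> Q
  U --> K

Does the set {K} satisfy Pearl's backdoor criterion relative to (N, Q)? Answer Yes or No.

Backdoor paths from N to Q (paths whose first edge points into N):
  P1: N <- U -> K <- P -> Q
  P2: N <- U -> K -> G <- P -> Q
  P3: N <- U -> G <- P -> Q
  P4: N <- U -> G <- K <- P -> Q
Condition 1 (no descendant of N in the set): holds — descendants of N are {Q}; none are in {K}.
Condition 2 (every backdoor path blocked by {K}):
  P1: open — collider(s) K are conditioned on (or have a conditioned descendant) and no non-collider on the path is in the set.
  P2: blocked at chain node K ∈ conditioning set.
  P3: blocked at collider G (neither it nor any descendant is in the conditioning set).
  P4: blocked at collider G (neither it nor any descendant is in the conditioning set).
{K} does not satisfy the backdoor criterion.

No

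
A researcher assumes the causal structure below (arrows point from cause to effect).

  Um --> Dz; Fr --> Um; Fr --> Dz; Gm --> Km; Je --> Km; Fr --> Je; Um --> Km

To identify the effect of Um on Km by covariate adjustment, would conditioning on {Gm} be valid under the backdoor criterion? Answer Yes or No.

No

Backdoor paths from Um to Km (paths whose first edge points into Um):
  P1: Um <- Fr -> Je -> Km
Condition 1 (no descendant of Um in the set): holds — descendants of Um are {Dz, Km}; none are in {Gm}.
Condition 2 (every backdoor path blocked by {Gm}):
  P1: open — no interior node is in the conditioning set.
{Gm} does not satisfy the backdoor criterion.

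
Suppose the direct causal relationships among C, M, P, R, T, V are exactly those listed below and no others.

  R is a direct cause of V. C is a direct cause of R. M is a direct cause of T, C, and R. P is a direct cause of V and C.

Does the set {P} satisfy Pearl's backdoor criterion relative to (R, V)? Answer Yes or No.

Yes

Backdoor paths from R to V (paths whose first edge points into R):
  P1: R <- M -> C <- P -> V
  P2: R <- C <- P -> V
Condition 1 (no descendant of R in the set): holds — descendants of R are {V}; none are in {P}.
Condition 2 (every backdoor path blocked by {P}):
  P1: blocked at collider C (neither it nor any descendant is in the conditioning set).
  P2: blocked at fork node P ∈ conditioning set.
{P} satisfies the backdoor criterion.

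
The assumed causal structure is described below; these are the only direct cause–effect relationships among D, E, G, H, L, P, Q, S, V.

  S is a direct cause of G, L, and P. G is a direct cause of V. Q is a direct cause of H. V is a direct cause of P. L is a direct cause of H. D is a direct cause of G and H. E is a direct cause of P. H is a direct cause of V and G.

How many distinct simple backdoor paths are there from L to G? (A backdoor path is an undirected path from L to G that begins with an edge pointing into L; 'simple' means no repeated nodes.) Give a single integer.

A backdoor path from L to G is any simple undirected path whose first edge points into L (i.e. leaves L via a parent).
Parents of L: {S}.
Enumerating:
  P1: L <- S -> G
  P2: L <- S -> P <- V <- H <- D -> G
  P3: L <- S -> P <- V <- H -> G
  P4: L <- S -> P <- V <- G
That exhausts the simple backdoor paths. Count: 4.

4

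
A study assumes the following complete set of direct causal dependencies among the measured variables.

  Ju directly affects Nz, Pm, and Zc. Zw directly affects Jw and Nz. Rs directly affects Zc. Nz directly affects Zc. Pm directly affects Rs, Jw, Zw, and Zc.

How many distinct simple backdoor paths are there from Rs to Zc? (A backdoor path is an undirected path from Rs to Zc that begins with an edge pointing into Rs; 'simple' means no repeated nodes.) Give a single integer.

7

A backdoor path from Rs to Zc is any simple undirected path whose first edge points into Rs (i.e. leaves Rs via a parent).
Parents of Rs: {Pm}.
Enumerating:
  P1: Rs <- Pm <- Ju -> Nz -> Zc
  P2: Rs <- Pm <- Ju -> Zc
  P3: Rs <- Pm -> Zw -> Nz <- Ju -> Zc
  P4: Rs <- Pm -> Zw -> Nz -> Zc
  P5: Rs <- Pm -> Zc
  P6: Rs <- Pm -> Jw <- Zw -> Nz <- Ju -> Zc
  P7: Rs <- Pm -> Jw <- Zw -> Nz -> Zc
That exhausts the simple backdoor paths. Count: 7.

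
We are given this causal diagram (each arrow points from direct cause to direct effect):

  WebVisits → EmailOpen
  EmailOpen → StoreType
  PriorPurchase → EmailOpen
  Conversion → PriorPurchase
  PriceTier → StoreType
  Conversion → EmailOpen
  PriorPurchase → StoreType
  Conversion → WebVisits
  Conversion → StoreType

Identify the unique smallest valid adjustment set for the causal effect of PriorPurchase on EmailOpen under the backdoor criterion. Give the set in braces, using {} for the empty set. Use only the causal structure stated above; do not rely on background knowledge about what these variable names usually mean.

Variables eligible for adjustment (non-descendants of PriorPurchase, excluding PriorPurchase and EmailOpen): {Conversion, PriceTier, WebVisits}.
Backdoor paths from PriorPurchase to EmailOpen:
  P1: PriorPurchase <- Conversion -> WebVisits -> EmailOpen
  P2: PriorPurchase <- Conversion -> EmailOpen
  P3: PriorPurchase <- Conversion -> StoreType <- EmailOpen
The empty set is not sufficient: P1 (PriorPurchase <- Conversion -> WebVisits -> EmailOpen) has no collider blocking it and no conditioned non-collider, so it is open.
Try {Conversion}:
  P1: blocked at fork node Conversion ∈ conditioning set.
  P2: blocked at fork node Conversion ∈ conditioning set.
  P3: blocked at fork node Conversion ∈ conditioning set.
{Conversion} contains no descendant of PriorPurchase and blocks every backdoor path.
No other singleton works — e.g. {WebVisits} leaves P2 open — so {Conversion} is the unique smallest valid adjustment set.

{Conversion}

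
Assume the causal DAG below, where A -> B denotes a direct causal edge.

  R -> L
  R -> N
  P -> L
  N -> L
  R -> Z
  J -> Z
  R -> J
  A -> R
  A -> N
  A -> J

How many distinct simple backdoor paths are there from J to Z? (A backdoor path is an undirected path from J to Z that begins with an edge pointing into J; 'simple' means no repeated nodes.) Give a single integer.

A backdoor path from J to Z is any simple undirected path whose first edge points into J (i.e. leaves J via a parent).
Parents of J: {A, R}.
Enumerating:
  P1: J <- A -> R -> Z
  P2: J <- A -> N <- R -> Z
  P3: J <- A -> N -> L <- R -> Z
  P4: J <- R -> Z
That exhausts the simple backdoor paths. Count: 4.

4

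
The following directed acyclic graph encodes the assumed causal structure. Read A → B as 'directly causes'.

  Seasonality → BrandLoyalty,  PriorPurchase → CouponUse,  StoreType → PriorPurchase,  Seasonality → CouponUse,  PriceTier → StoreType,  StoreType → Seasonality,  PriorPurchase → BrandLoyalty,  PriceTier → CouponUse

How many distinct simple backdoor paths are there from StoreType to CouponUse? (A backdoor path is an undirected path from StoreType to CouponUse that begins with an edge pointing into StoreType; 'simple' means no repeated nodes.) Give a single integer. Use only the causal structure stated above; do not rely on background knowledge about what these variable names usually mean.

A backdoor path from StoreType to CouponUse is any simple undirected path whose first edge points into StoreType (i.e. leaves StoreType via a parent).
Parents of StoreType: {PriceTier}.
Enumerating:
  P1: StoreType <- PriceTier -> CouponUse
That exhausts the simple backdoor paths. Count: 1.

1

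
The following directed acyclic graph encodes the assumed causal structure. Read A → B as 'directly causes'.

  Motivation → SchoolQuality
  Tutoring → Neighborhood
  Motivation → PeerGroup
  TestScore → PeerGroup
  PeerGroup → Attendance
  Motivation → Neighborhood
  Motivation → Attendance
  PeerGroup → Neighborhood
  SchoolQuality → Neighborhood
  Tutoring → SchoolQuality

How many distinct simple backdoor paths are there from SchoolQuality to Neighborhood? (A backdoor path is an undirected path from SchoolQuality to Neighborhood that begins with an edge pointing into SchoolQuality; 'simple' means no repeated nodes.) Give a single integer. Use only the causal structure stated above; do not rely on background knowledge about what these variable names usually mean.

A backdoor path from SchoolQuality to Neighborhood is any simple undirected path whose first edge points into SchoolQuality (i.e. leaves SchoolQuality via a parent).
Parents of SchoolQuality: {Motivation, Tutoring}.
Enumerating:
  P1: SchoolQuality <- Motivation -> PeerGroup -> Neighborhood
  P2: SchoolQuality <- Motivation -> Neighborhood
  P3: SchoolQuality <- Motivation -> Attendance <- PeerGroup -> Neighborhood
  P4: SchoolQuality <- Tutoring -> Neighborhood
That exhausts the simple backdoor paths. Count: 4.

4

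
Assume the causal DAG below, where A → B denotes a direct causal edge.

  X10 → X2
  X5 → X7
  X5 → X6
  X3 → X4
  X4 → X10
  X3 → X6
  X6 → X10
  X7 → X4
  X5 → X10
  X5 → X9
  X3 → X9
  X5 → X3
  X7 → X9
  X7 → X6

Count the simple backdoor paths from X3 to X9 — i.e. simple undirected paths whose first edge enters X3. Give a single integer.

6

A backdoor path from X3 to X9 is any simple undirected path whose first edge points into X3 (i.e. leaves X3 via a parent).
Parents of X3: {X5}.
Enumerating:
  P1: X3 <- X5 -> X7 -> X9
  P2: X3 <- X5 -> X9
  P3: X3 <- X5 -> X6 <- X7 -> X9
  P4: X3 <- X5 -> X6 -> X10 <- X4 <- X7 -> X9
  P5: X3 <- X5 -> X10 <- X4 <- X7 -> X9
  P6: X3 <- X5 -> X10 <- X6 <- X7 -> X9
That exhausts the simple backdoor paths. Count: 6.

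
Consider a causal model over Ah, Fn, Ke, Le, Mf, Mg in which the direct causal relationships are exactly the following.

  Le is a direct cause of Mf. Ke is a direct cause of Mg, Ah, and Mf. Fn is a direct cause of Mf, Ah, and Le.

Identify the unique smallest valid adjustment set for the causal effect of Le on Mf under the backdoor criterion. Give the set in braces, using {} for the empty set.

{Fn}

Variables eligible for adjustment (non-descendants of Le, excluding Le and Mf): {Ah, Fn, Ke, Mg}.
Backdoor paths from Le to Mf:
  P1: Le <- Fn -> Ah <- Ke -> Mf
  P2: Le <- Fn -> Mf
The empty set is not sufficient: P2 (Le <- Fn -> Mf) has no collider blocking it and no conditioned non-collider, so it is open.
Try {Fn}:
  P1: blocked at fork node Fn ∈ conditioning set.
  P2: blocked at fork node Fn ∈ conditioning set.
{Fn} contains no descendant of Le and blocks every backdoor path.
No other singleton works — e.g. {Ke} leaves P2 open — so {Fn} is the unique smallest valid adjustment set.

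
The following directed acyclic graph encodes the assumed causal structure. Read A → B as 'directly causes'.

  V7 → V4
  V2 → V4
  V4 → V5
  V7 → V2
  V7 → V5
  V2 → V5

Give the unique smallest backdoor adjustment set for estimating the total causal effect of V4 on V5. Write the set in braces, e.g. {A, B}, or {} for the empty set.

Variables eligible for adjustment (non-descendants of V4, excluding V4 and V5): {V2, V7}.
Backdoor paths from V4 to V5:
  P1: V4 <- V7 -> V2 -> V5
  P2: V4 <- V7 -> V5
  P3: V4 <- V2 <- V7 -> V5
  P4: V4 <- V2 -> V5
The empty set is not sufficient: P1 (V4 <- V7 -> V2 -> V5) has no collider blocking it and no conditioned non-collider, so it is open.
Try {V2, V7}:
  P1: blocked at fork node V7 ∈ conditioning set.
  P2: blocked at fork node V7 ∈ conditioning set.
  P3: blocked at chain node V2 ∈ conditioning set.
  P4: blocked at fork node V2 ∈ conditioning set.
{V2, V7} contains no descendant of V4 and blocks every backdoor path.
Every element of {V2, V7} is needed (dropping V2 leaves P4 open; dropping V7 leaves P2 open), so no proper subset is valid.
Among all size-2 subsets of the eligible variables, only {V2, V7} blocks every backdoor path, so it is the unique smallest valid adjustment set.

{V2, V7}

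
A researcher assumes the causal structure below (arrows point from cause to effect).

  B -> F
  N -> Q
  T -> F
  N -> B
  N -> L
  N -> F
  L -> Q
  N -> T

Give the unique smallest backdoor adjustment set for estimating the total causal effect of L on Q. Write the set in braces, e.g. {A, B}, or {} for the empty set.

{N}

Variables eligible for adjustment (non-descendants of L, excluding L and Q): {B, F, N, T}.
Backdoor paths from L to Q:
  P1: L <- N -> Q
The empty set is not sufficient: P1 (L <- N -> Q) has no collider blocking it and no conditioned non-collider, so it is open.
Try {N}:
  P1: blocked at fork node N ∈ conditioning set.
{N} contains no descendant of L and blocks every backdoor path.
No other singleton works — e.g. {T} leaves P1 open — so {N} is the unique smallest valid adjustment set.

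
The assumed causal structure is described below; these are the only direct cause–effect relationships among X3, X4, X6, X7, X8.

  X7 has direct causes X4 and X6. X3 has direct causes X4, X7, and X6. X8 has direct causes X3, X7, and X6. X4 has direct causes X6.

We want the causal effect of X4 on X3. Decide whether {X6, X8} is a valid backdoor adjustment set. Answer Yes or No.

No

Backdoor paths from X4 to X3 (paths whose first edge points into X4):
  P1: X4 <- X6 -> X7 -> X3
  P2: X4 <- X6 -> X7 -> X8 <- X3
  P3: X4 <- X6 -> X3
  P4: X4 <- X6 -> X8 <- X7 -> X3
  P5: X4 <- X6 -> X8 <- X3
Condition 1 (no descendant of X4 in the set): FAILS — X8 is a descendant of X4.
Condition 2 (every backdoor path blocked by {X6, X8}):
  P1: blocked at fork node X6 ∈ conditioning set.
  P2: blocked at fork node X6 ∈ conditioning set.
  P3: blocked at fork node X6 ∈ conditioning set.
  P4: blocked at fork node X6 ∈ conditioning set.
  P5: blocked at fork node X6 ∈ conditioning set.
{X6, X8} does not satisfy the backdoor criterion.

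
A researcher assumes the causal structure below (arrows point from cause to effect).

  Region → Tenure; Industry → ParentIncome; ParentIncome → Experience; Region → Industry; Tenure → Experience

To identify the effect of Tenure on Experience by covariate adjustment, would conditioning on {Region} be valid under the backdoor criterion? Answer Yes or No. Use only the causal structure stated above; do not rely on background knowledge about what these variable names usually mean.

Yes

Backdoor paths from Tenure to Experience (paths whose first edge points into Tenure):
  P1: Tenure <- Region -> Industry -> ParentIncome -> Experience
Condition 1 (no descendant of Tenure in the set): holds — descendants of Tenure are {Experience}; none are in {Region}.
Condition 2 (every backdoor path blocked by {Region}):
  P1: blocked at fork node Region ∈ conditioning set.
{Region} satisfies the backdoor criterion.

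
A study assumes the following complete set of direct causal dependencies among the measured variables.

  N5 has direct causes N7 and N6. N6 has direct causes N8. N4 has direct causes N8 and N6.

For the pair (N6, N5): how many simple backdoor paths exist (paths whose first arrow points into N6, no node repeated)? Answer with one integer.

A backdoor path from N6 to N5 is any simple undirected path whose first edge points into N6 (i.e. leaves N6 via a parent).
Parents of N6: {N8}.
No simple path from any parent of N6 reaches N5 without revisiting N6, so there are no backdoor paths.

0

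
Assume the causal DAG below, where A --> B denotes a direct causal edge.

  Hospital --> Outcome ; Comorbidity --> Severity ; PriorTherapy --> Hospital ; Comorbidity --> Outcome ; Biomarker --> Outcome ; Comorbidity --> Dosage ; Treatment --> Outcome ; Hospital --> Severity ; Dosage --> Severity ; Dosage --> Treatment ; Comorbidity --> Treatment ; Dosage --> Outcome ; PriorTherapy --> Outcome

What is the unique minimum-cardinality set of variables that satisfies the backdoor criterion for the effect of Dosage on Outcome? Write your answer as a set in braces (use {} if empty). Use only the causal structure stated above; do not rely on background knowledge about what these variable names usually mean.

{Comorbidity}

Variables eligible for adjustment (non-descendants of Dosage, excluding Dosage and Outcome): {Biomarker, Comorbidity, Hospital, PriorTherapy}.
Backdoor paths from Dosage to Outcome:
  P1: Dosage <- Comorbidity -> Treatment -> Outcome
  P2: Dosage <- Comorbidity -> Outcome
  P3: Dosage <- Comorbidity -> Severity <- Hospital <- PriorTherapy -> Outcome
  P4: Dosage <- Comorbidity -> Severity <- Hospital -> Outcome
The empty set is not sufficient: P1 (Dosage <- Comorbidity -> Treatment -> Outcome) has no collider blocking it and no conditioned non-collider, so it is open.
Try {Comorbidity}:
  P1: blocked at fork node Comorbidity ∈ conditioning set.
  P2: blocked at fork node Comorbidity ∈ conditioning set.
  P3: blocked at fork node Comorbidity ∈ conditioning set.
  P4: blocked at fork node Comorbidity ∈ conditioning set.
{Comorbidity} contains no descendant of Dosage and blocks every backdoor path.
No other singleton works — e.g. {PriorTherapy} leaves P1 open — so {Comorbidity} is the unique smallest valid adjustment set.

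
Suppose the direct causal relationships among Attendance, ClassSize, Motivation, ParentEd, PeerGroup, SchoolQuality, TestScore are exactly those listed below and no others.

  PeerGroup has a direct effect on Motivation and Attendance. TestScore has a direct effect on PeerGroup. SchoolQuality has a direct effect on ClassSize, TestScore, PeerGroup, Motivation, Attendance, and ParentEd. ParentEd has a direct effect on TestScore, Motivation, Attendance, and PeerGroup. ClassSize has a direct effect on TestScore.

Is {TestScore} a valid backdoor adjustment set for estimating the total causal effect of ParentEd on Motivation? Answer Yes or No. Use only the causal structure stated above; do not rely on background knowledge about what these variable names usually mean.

Backdoor paths from ParentEd to Motivation (paths whose first edge points into ParentEd):
  P1: ParentEd <- SchoolQuality -> ClassSize -> TestScore -> PeerGroup -> Motivation
  P2: ParentEd <- SchoolQuality -> TestScore -> PeerGroup -> Motivation
  P3: ParentEd <- SchoolQuality -> PeerGroup -> Motivation
  P4: ParentEd <- SchoolQuality -> Attendance <- PeerGroup -> Motivation
  P5: ParentEd <- SchoolQuality -> Motivation
Condition 1 (no descendant of ParentEd in the set): FAILS — TestScore is a descendant of ParentEd.
Condition 2 (every backdoor path blocked by {TestScore}):
  P1: blocked at chain node TestScore ∈ conditioning set.
  P2: blocked at chain node TestScore ∈ conditioning set.
  P3: open — no interior node is in the conditioning set.
  P4: blocked at collider Attendance (neither it nor any descendant is in the conditioning set).
  P5: open — no interior node is in the conditioning set.
{TestScore} does not satisfy the backdoor criterion.

No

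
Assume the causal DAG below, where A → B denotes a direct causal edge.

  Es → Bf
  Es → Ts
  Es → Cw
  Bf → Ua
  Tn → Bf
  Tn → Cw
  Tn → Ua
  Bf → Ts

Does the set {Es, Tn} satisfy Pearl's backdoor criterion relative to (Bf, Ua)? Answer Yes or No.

Backdoor paths from Bf to Ua (paths whose first edge points into Bf):
  P1: Bf <- Es -> Cw <- Tn -> Ua
  P2: Bf <- Tn -> Ua
Condition 1 (no descendant of Bf in the set): holds — descendants of Bf are {Ts, Ua}; none are in {Es, Tn}.
Condition 2 (every backdoor path blocked by {Es, Tn}):
  P1: blocked at fork node Es ∈ conditioning set.
  P2: blocked at fork node Tn ∈ conditioning set.
{Es, Tn} satisfies the backdoor criterion.

Yes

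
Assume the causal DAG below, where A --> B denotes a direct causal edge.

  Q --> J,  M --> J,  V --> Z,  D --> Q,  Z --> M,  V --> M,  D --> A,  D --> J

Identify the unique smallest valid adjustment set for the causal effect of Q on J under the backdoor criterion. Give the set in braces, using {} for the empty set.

{D}

Variables eligible for adjustment (non-descendants of Q, excluding Q and J): {A, D, M, V, Z}.
Backdoor paths from Q to J:
  P1: Q <- D -> J
The empty set is not sufficient: P1 (Q <- D -> J) has no collider blocking it and no conditioned non-collider, so it is open.
Try {D}:
  P1: blocked at fork node D ∈ conditioning set.
{D} contains no descendant of Q and blocks every backdoor path.
No other singleton works — e.g. {V} leaves P1 open — so {D} is the unique smallest valid adjustment set.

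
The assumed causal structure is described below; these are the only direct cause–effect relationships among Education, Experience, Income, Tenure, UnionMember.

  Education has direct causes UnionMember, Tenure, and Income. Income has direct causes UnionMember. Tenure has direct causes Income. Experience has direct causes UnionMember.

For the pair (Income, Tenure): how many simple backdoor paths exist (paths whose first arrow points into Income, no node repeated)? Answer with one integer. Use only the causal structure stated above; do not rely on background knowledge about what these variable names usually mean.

1

A backdoor path from Income to Tenure is any simple undirected path whose first edge points into Income (i.e. leaves Income via a parent).
Parents of Income: {UnionMember}.
Enumerating:
  P1: Income <- UnionMember -> Education <- Tenure
That exhausts the simple backdoor paths. Count: 1.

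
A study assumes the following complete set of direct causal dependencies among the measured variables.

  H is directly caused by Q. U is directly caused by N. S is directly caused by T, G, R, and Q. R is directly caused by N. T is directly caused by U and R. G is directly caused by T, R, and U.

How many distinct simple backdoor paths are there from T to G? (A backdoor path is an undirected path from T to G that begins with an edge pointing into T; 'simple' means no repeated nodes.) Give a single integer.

A backdoor path from T to G is any simple undirected path whose first edge points into T (i.e. leaves T via a parent).
Parents of T: {R, U}.
Enumerating:
  P1: T <- U <- N -> R -> G
  P2: T <- U <- N -> R -> S <- G
  P3: T <- U -> G
  P4: T <- R <- N -> U -> G
  P5: T <- R -> G
  P6: T <- R -> S <- G
That exhausts the simple backdoor paths. Count: 6.

6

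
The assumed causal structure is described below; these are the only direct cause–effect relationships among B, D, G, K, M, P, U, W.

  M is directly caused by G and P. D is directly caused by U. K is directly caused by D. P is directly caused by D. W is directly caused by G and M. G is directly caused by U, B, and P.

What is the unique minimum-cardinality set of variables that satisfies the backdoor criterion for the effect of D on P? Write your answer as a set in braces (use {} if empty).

{}

Variables eligible for adjustment (non-descendants of D, excluding D and P): {B, U}.
Backdoor paths from D to P:
  P1: D <- U -> G <- P
  P2: D <- U -> G -> M <- P
  P3: D <- U -> G -> W <- M <- P
Each backdoor path contains an unconditioned collider, so every path is already blocked with the empty conditioning set:
  P1: blocked at collider G (neither it nor any descendant is in the conditioning set).
  P2: blocked at collider M (neither it nor any descendant is in the conditioning set).
  P3: blocked at collider W (neither it nor any descendant is in the conditioning set).
The empty set is therefore the unique smallest valid set.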